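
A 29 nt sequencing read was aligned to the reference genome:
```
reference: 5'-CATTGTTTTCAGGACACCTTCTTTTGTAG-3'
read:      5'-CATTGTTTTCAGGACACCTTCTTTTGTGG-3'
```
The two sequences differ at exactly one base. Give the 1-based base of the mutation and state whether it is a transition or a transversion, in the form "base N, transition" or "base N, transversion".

base 28, transition

Base 28 changes A→G. A is a purine and G is a purine, so this is a transition.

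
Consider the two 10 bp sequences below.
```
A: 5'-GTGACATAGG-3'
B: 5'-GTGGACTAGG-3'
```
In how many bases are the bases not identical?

The sequences differ at bases 4, 5, 6 (1-based) — 3 in total.

3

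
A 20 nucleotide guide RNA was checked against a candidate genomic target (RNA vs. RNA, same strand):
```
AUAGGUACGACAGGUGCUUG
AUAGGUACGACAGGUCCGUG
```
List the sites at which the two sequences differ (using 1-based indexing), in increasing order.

16, 18

Scanning 1-based: 16: G/C; 18: U/G.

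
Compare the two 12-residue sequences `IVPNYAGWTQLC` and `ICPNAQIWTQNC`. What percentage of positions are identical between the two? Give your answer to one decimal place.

58.3%

Mismatches at positions 2, 5, 6, 7, 11 (1-based): 5 of 12.
Identical positions: 7/12 = 58.33% → 58.3%.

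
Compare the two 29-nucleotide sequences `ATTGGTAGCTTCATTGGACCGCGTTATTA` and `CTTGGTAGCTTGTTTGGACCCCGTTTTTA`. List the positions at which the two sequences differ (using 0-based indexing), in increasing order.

0, 11, 12, 20, 25

Differences at position 0 (A→C), position 11 (C→G), position 12 (A→T), position 20 (G→C), position 25 (A→T).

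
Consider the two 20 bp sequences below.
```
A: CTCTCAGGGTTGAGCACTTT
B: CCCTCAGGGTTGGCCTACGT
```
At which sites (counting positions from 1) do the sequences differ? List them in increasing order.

Scanning 1-based: 2: T/C; 13: A/G; 14: G/C; 16: A/T; 17: C/A; 18: T/C; 19: T/G.

2, 13, 14, 16, 17, 18, 19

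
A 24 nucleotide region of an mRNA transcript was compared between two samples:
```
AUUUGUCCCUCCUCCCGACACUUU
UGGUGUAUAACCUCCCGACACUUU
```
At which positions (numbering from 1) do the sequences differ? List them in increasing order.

1, 2, 3, 7, 8, 9, 10

Scanning 1-based: 1: A/U; 2: U/G; 3: U/G; 7: C/A; 8: C/U; 9: C/A; 10: U/A.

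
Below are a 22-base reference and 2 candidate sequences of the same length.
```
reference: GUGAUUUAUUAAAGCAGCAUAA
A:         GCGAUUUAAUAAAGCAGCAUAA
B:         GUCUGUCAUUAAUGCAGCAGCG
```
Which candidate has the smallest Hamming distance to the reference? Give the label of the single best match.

A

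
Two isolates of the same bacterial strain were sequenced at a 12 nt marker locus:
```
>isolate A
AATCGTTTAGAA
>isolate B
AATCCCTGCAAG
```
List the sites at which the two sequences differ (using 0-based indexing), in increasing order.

Differences at site 4 (G→C), site 5 (T→C), site 7 (T→G), site 8 (A→C), site 9 (G→A), site 11 (A→G).

4, 5, 7, 8, 9, 11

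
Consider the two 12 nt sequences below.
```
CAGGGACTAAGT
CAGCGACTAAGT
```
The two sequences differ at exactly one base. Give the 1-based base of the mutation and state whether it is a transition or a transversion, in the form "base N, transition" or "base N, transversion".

The sequences differ only at base 4: G→C (purine→pyrimidine), a transversion.

base 4, transversion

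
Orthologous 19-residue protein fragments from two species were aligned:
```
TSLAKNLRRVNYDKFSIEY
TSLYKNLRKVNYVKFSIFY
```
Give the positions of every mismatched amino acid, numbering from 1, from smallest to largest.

Scanning 1-based: 4: A/Y; 9: R/K; 13: D/V; 18: E/F.

4, 9, 13, 18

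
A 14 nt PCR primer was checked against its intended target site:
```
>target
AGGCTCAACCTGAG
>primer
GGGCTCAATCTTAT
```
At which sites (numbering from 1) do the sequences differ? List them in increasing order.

Differences at site 1 (A→G), site 9 (C→T), site 12 (G→T), site 14 (G→T).

1, 9, 12, 14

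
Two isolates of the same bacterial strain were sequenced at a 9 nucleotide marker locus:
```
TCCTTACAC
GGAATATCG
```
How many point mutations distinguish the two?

Mismatches (1-based): base 1: T→G; base 2: C→G; base 3: C→A; base 4: T→A; base 7: C→T; base 8: A→C; base 9: C→G.

7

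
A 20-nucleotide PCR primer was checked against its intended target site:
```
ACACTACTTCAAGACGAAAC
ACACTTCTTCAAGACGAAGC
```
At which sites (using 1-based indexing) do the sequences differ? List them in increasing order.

6, 19

Scanning 1-based: 6: A/T; 19: A/G.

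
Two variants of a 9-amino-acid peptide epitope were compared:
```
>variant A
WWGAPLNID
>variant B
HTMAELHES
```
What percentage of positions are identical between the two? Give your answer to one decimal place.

Mismatches at positions 1, 2, 3, 5, 7, 8, 9 (1-based): 7 of 9.
Identical positions: 2/9 = 22.22% → 22.2%.

22.2%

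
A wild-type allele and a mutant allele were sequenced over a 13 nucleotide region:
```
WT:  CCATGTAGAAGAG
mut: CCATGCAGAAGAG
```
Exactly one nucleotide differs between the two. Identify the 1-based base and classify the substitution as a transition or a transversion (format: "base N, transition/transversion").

base 6, transition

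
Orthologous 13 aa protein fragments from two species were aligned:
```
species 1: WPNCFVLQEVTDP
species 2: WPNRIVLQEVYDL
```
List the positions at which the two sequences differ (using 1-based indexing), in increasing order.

4, 5, 11, 13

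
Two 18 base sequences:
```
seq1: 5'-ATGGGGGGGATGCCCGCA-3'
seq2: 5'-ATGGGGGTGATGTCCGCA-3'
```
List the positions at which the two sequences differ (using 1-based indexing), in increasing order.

8, 13

Scanning 1-based: 8: G/T; 13: C/T.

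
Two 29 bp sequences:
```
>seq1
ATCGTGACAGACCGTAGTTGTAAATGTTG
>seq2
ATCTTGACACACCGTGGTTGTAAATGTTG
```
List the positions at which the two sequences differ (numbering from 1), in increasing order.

4, 10, 16

Scanning 1-based: 4: G/T; 10: G/C; 16: A/G.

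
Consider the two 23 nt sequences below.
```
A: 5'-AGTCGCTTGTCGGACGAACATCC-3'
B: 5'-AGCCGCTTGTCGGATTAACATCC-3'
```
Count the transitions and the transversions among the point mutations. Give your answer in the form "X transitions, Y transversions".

Mismatches (1-based):
base 3: T→C (pyrimidine→pyrimidine, transition)
base 15: C→T (pyrimidine→pyrimidine, transition)
base 16: G→T (purine→pyrimidine, transversion)

2 transitions, 1 transversion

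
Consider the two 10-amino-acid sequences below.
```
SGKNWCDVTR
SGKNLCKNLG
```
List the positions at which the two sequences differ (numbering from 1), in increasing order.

5, 7, 8, 9, 10

Differences at position 5 (W→L), position 7 (D→K), position 8 (V→N), position 9 (T→L), position 10 (R→G).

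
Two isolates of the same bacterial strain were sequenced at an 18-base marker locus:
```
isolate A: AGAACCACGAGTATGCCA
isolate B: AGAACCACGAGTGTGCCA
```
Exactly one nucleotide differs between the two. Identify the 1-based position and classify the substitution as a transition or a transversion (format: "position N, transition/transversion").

The sequences differ only at position 13: A→G (purine→purine), a transition.

position 13, transition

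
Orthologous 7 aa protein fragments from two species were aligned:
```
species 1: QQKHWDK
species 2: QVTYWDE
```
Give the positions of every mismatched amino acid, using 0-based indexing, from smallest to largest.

1, 2, 3, 6

Differences at position 1 (Q→V), position 2 (K→T), position 3 (H→Y), position 6 (K→E).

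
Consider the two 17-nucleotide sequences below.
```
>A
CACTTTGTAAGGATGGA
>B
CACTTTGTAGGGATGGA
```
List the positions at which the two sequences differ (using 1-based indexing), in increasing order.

10

Differences at position 10 (A→G).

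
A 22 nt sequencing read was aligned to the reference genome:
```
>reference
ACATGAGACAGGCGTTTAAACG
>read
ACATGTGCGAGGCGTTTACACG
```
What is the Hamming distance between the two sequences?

4

Mismatches (1-based): position 6: A→T; position 8: A→C; position 9: C→G; position 19: A→C.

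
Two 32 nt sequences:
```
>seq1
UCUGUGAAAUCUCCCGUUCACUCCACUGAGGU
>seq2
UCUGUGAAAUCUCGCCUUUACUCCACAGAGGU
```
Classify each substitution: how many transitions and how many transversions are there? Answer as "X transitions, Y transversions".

Mismatches (1-based):
base 14: C→G (pyrimidine→purine, transversion)
base 16: G→C (purine→pyrimidine, transversion)
base 19: C→U (pyrimidine→pyrimidine, transition)
base 27: U→A (pyrimidine→purine, transversion)

1 transition, 3 transversions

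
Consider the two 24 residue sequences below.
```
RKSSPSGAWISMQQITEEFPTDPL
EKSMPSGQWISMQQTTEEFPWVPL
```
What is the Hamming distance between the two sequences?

6

Mismatches (1-based): residue 1: R→E; residue 4: S→M; residue 8: A→Q; residue 15: I→T; residue 21: T→W; residue 22: D→V.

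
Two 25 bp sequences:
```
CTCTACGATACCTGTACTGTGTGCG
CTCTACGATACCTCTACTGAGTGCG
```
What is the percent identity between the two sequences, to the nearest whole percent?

Mismatches at positions 14, 20 (1-based): 2 of 25.
Identical positions: 23/25 = 92% → 92%.

92%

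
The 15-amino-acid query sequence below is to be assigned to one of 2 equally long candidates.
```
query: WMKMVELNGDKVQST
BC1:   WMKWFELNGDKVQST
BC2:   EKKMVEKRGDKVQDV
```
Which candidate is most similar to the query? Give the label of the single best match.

Hamming distances to query — BC1: 2; BC2: 6.
Smallest is BC1 with 2 mismatches.

BC1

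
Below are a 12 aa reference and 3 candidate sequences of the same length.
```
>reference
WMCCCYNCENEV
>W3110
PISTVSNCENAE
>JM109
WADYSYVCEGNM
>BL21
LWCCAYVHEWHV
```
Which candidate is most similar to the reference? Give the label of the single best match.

BL21

W3110 differs at 8 residues; JM109 differs at 8 residues; BL21 differs at 7 residues. The closest is BL21.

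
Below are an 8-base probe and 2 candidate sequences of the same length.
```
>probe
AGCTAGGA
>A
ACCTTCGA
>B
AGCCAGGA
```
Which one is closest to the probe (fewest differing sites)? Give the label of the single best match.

B

A differs at 3 sites; B differs at 1 site. The closest is B.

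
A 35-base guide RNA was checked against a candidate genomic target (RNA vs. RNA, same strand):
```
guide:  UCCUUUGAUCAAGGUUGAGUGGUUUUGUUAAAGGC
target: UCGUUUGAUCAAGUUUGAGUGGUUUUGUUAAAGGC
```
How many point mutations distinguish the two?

Comparing position by position, 2 sites differ: 3 (C/G), 14 (G/U).

2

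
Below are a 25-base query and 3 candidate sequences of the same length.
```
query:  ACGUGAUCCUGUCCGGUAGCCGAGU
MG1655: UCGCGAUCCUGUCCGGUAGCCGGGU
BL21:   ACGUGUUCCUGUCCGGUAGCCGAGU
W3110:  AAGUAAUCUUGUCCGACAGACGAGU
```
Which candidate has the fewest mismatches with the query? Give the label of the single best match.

BL21

Hamming distances to query — MG1655: 3; BL21: 1; W3110: 6.
Smallest is BL21 with 1 mismatch.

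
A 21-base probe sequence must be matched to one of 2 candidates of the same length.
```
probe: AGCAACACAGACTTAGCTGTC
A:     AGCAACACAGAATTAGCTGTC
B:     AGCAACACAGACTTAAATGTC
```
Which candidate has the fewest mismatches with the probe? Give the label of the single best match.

A

A differs at 1 site; B differs at 2 sites. The closest is A.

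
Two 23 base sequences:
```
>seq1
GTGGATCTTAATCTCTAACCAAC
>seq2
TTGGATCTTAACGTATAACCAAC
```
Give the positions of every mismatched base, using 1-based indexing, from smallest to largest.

1, 12, 13, 15

Differences at position 1 (G→T), position 12 (T→C), position 13 (C→G), position 15 (C→A).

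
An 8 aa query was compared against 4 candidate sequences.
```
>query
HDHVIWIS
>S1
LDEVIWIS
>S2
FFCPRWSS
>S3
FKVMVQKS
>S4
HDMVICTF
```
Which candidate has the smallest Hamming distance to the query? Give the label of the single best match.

S1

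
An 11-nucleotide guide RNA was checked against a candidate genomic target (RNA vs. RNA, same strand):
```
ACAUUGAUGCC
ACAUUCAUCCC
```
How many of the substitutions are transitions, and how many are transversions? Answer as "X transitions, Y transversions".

0 transitions, 2 transversions

Transitions (purine↔purine or pyrimidine↔pyrimidine): none.
Transversions (purine↔pyrimidine): 6 G→C, 9 G→C.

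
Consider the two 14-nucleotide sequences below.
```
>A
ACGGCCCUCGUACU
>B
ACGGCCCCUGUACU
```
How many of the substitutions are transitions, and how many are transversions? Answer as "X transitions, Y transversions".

2 transitions, 0 transversions

Mismatches (1-based):
position 8: U→C (pyrimidine→pyrimidine, transition)
position 9: C→U (pyrimidine→pyrimidine, transition)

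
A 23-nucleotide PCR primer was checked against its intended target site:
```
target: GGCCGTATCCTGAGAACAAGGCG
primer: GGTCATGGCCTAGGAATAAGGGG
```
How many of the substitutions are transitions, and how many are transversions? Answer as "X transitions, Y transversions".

6 transitions, 2 transversions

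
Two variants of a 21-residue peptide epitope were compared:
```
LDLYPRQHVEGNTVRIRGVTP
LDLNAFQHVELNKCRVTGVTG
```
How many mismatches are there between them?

9

The sequences differ at residues 4, 5, 6, 11, 13, 14, 16, 17, 21 (1-based) — 9 in total.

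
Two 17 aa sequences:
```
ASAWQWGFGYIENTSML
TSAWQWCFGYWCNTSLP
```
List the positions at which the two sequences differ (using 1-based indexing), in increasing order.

1, 7, 11, 12, 16, 17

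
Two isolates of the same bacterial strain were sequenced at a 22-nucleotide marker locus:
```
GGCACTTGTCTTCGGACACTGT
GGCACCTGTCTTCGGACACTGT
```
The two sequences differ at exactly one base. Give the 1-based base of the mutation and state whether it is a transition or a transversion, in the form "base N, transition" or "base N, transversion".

Base 6 changes T→C. T is a pyrimidine and C is a pyrimidine, so this is a transition.

base 6, transition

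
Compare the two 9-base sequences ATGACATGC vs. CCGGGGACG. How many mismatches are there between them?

Comparing position by position, 8 bases differ: 1 (A/C), 2 (T/C), 4 (A/G), 5 (C/G), 6 (A/G), 7 (T/A), 8 (G/C), 9 (C/G).

8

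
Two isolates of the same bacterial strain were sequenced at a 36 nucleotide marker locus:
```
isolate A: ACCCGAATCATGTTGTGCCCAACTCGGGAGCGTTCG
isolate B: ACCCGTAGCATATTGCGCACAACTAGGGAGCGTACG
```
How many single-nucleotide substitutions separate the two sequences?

Comparing position by position, 7 positions differ: 6 (A/T), 8 (T/G), 12 (G/A), 16 (T/C), 19 (C/A), 25 (C/A), 34 (T/A).

7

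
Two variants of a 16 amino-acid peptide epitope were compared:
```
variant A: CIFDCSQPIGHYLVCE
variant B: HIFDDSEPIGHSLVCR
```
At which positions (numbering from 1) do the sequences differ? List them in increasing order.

Differences at position 1 (C→H), position 5 (C→D), position 7 (Q→E), position 12 (Y→S), position 16 (E→R).

1, 5, 7, 12, 16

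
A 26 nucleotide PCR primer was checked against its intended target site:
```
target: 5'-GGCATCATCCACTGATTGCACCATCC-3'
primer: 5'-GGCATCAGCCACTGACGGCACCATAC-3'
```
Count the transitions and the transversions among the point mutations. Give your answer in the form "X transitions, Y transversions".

1 transition, 3 transversions

Transitions (purine↔purine or pyrimidine↔pyrimidine): 16 T→C.
Transversions (purine↔pyrimidine): 8 T→G, 17 T→G, 25 C→A.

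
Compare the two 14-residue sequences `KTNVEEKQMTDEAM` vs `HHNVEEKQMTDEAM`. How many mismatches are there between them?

2

Mismatches (1-based): residue 1: K→H; residue 2: T→H.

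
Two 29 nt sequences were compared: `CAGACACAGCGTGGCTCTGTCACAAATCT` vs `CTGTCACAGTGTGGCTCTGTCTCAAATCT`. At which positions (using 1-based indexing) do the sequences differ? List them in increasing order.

Differences at position 2 (A→T), position 4 (A→T), position 10 (C→T), position 22 (A→T).

2, 4, 10, 22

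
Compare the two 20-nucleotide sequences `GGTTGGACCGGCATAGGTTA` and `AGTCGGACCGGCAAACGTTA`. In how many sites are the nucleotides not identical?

Comparing position by position, 4 sites differ: 1 (G/A), 4 (T/C), 14 (T/A), 16 (G/C).

4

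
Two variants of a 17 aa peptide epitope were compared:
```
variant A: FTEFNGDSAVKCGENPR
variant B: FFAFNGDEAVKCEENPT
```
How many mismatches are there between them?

5

Comparing position by position, 5 residues differ: 2 (T/F), 3 (E/A), 8 (S/E), 13 (G/E), 17 (R/T).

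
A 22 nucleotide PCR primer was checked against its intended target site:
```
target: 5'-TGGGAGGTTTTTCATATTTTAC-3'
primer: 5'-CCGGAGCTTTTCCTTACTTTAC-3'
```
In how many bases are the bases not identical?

6

The sequences differ at bases 1, 2, 7, 12, 14, 17 (1-based) — 6 in total.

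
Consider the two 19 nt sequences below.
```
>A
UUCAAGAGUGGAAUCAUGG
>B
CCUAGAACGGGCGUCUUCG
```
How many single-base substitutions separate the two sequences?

11

The sequences differ at sites 1, 2, 3, 5, 6, 8, 9, 12, 13, 16, 18 (1-based) — 11 in total.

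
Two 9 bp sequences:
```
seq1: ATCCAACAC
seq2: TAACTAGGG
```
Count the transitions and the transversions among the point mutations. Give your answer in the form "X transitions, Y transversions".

1 transition, 6 transversions

Mismatches (1-based):
site 1: A→T (purine→pyrimidine, transversion)
site 2: T→A (pyrimidine→purine, transversion)
site 3: C→A (pyrimidine→purine, transversion)
site 5: A→T (purine→pyrimidine, transversion)
site 7: C→G (pyrimidine→purine, transversion)
site 8: A→G (purine→purine, transition)
site 9: C→G (pyrimidine→purine, transversion)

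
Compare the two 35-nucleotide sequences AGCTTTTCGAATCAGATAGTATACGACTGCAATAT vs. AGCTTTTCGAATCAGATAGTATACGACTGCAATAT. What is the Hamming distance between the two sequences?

The two sequences are identical at every position.

0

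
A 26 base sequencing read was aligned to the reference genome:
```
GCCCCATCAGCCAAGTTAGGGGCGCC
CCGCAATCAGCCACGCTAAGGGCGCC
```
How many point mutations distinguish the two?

6

Mismatches (1-based): base 1: G→C; base 3: C→G; base 5: C→A; base 14: A→C; base 16: T→C; base 19: G→A.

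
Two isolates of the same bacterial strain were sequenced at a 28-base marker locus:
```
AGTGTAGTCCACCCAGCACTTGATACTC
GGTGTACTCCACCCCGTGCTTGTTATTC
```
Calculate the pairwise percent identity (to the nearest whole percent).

75%

7 positions differ (1, 7, 15, 17, 18, 23, 26), so 21 of 28 match: 21/28 = 75%.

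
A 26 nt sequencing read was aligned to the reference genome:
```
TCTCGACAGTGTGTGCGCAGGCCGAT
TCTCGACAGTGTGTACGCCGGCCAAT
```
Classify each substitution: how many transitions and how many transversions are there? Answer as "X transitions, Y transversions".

Transitions (purine↔purine or pyrimidine↔pyrimidine): 15 G→A, 24 G→A.
Transversions (purine↔pyrimidine): 19 A→C.

2 transitions, 1 transversion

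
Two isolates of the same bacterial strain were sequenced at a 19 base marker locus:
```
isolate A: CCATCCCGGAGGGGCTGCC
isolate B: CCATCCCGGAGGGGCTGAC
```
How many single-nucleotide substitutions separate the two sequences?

Comparing position by position, 1 position differs: 18 (C/A).

1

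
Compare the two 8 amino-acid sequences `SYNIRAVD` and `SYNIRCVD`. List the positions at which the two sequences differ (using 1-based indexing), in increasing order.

Scanning 1-based: 6: A/C.

6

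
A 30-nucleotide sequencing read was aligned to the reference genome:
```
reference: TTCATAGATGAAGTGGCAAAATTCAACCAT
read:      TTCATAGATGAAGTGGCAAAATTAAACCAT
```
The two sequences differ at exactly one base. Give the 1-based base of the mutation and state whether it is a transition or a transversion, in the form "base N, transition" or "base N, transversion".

Base 24 changes C→A. C is a pyrimidine and A is a purine, so this is a transversion.

base 24, transversion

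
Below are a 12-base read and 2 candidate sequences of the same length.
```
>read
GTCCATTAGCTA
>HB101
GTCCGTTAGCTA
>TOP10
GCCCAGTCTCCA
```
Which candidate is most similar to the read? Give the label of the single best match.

HB101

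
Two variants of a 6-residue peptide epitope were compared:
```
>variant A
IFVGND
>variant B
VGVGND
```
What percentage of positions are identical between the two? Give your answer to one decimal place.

2 positions differ (1, 2), so 4 of 6 match: 4/6 = 66.67%.

66.7%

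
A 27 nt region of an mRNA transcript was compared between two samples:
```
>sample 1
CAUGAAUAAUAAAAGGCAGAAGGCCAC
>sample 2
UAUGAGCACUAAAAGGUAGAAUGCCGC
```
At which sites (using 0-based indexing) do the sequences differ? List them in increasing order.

Differences at site 0 (C→U), site 5 (A→G), site 6 (U→C), site 8 (A→C), site 16 (C→U), site 21 (G→U), site 25 (A→G).

0, 5, 6, 8, 16, 21, 25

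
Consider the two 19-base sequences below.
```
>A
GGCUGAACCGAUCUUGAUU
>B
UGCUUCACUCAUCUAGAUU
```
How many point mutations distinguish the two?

Comparing position by position, 6 bases differ: 1 (G/U), 5 (G/U), 6 (A/C), 9 (C/U), 10 (G/C), 15 (U/A).

6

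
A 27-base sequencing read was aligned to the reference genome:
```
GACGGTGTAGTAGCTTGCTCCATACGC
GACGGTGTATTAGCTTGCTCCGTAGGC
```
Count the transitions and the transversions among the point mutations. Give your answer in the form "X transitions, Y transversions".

1 transition, 2 transversions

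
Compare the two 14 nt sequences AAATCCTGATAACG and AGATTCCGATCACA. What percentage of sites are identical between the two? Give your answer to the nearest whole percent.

64%

Mismatches at positions 2, 5, 7, 11, 14 (1-based): 5 of 14.
Identical positions: 9/14 = 64.29% → 64%.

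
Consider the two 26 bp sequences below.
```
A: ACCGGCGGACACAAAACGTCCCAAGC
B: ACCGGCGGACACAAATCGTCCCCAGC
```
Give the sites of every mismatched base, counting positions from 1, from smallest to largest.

Scanning 1-based: 16: A/T; 23: A/C.

16, 23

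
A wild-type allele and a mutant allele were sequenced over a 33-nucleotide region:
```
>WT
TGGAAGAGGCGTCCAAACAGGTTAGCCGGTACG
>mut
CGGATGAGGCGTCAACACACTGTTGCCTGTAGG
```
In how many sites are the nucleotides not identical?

Comparing position by position, 10 sites differ: 1 (T/C), 5 (A/T), 14 (C/A), 16 (A/C), 20 (G/C), 21 (G/T), 22 (T/G), 24 (A/T), 28 (G/T), 32 (C/G).

10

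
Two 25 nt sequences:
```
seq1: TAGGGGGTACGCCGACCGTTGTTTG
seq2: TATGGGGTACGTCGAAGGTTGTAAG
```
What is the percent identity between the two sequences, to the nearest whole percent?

Mismatches at positions 3, 12, 16, 17, 23, 24 (1-based): 6 of 25.
Identical positions: 19/25 = 76% → 76%.

76%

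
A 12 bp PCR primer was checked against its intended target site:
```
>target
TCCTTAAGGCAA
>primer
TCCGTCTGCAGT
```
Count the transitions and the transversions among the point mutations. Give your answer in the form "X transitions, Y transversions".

1 transition, 6 transversions

Mismatches (1-based):
base 4: T→G (pyrimidine→purine, transversion)
base 6: A→C (purine→pyrimidine, transversion)
base 7: A→T (purine→pyrimidine, transversion)
base 9: G→C (purine→pyrimidine, transversion)
base 10: C→A (pyrimidine→purine, transversion)
base 11: A→G (purine→purine, transition)
base 12: A→T (purine→pyrimidine, transversion)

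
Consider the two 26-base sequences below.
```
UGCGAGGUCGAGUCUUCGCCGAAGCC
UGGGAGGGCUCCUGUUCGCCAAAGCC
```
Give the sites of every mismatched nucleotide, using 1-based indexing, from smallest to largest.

3, 8, 10, 11, 12, 14, 21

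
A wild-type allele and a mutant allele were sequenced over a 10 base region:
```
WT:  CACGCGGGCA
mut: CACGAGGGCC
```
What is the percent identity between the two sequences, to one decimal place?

80.0%

2 positions differ (5, 10), so 8 of 10 match: 8/10 = 80%.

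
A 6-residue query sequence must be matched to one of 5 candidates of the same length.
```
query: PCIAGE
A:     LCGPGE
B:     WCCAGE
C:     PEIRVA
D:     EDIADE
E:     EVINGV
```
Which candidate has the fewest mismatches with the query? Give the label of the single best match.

B

Hamming distances to query — A: 3; B: 2; C: 4; D: 3; E: 4.
Smallest is B with 2 mismatches.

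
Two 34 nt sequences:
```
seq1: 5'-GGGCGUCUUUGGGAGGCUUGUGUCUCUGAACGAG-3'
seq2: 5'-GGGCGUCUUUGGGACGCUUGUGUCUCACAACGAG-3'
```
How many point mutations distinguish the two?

3

The sequences differ at bases 15, 27, 28 (1-based) — 3 in total.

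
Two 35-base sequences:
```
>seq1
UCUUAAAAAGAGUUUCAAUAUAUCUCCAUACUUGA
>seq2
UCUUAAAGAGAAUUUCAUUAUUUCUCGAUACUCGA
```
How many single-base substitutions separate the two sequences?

6

The sequences differ at positions 8, 12, 18, 22, 27, 33 (1-based) — 6 in total.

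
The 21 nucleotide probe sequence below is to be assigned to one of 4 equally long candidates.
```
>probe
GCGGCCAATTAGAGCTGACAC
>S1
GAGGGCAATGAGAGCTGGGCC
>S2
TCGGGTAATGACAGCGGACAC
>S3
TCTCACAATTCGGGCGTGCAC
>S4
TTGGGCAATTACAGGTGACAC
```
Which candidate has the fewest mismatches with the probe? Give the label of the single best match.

S4

Hamming distances to probe — S1: 6; S2: 6; S3: 9; S4: 5.
Smallest is S4 with 5 mismatches.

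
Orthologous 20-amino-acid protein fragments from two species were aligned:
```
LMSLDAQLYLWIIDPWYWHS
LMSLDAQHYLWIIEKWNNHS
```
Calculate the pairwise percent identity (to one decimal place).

75.0%

Mismatches at positions 8, 14, 15, 17, 18 (1-based): 5 of 20.
Identical positions: 15/20 = 75% → 75.0%.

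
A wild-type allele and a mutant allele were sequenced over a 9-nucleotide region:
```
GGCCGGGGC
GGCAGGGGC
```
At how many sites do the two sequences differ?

Mismatches (1-based): site 4: C→A.

1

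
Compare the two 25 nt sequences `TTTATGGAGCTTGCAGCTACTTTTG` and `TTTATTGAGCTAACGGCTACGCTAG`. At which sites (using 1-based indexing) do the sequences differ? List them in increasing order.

6, 12, 13, 15, 21, 22, 24

Differences at site 6 (G→T), site 12 (T→A), site 13 (G→A), site 15 (A→G), site 21 (T→G), site 22 (T→C), site 24 (T→A).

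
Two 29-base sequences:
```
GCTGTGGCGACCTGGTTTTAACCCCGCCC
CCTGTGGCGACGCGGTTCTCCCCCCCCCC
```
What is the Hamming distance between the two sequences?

7

Comparing position by position, 7 sites differ: 1 (G/C), 12 (C/G), 13 (T/C), 18 (T/C), 20 (A/C), 21 (A/C), 26 (G/C).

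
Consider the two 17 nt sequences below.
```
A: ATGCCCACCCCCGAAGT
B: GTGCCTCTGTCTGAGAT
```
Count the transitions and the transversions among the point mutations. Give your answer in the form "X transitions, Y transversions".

Mismatches (1-based):
base 1: A→G (purine→purine, transition)
base 6: C→T (pyrimidine→pyrimidine, transition)
base 7: A→C (purine→pyrimidine, transversion)
base 8: C→T (pyrimidine→pyrimidine, transition)
base 9: C→G (pyrimidine→purine, transversion)
base 10: C→T (pyrimidine→pyrimidine, transition)
base 12: C→T (pyrimidine→pyrimidine, transition)
base 15: A→G (purine→purine, transition)
base 16: G→A (purine→purine, transition)

7 transitions, 2 transversions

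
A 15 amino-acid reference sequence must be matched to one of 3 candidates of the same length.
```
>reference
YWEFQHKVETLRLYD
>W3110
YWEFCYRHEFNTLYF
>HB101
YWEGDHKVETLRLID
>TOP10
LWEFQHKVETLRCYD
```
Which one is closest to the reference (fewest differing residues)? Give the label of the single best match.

TOP10

W3110 differs at 8 residues; HB101 differs at 3 residues; TOP10 differs at 2 residues. The closest is TOP10.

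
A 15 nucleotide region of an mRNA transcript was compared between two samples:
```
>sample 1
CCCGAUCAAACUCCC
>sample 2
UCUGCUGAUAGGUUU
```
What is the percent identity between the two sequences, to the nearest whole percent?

33%

10 positions differ (1, 3, 5, 7, 9, 11, 12, 13, 14, 15), so 5 of 15 match: 5/15 = 33.33%.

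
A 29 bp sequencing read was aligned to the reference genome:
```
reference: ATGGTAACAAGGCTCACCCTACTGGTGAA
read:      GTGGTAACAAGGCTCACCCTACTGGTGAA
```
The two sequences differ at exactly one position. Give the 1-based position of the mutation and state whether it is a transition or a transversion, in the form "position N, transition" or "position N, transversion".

position 1, transition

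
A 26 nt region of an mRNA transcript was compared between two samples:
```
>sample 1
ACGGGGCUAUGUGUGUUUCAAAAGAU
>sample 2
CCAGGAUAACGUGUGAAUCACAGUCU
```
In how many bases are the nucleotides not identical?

12

Comparing position by position, 12 bases differ: 1 (A/C), 3 (G/A), 6 (G/A), 7 (C/U), 8 (U/A), 10 (U/C), 16 (U/A), 17 (U/A), 21 (A/C), 23 (A/G), 24 (G/U), 25 (A/C).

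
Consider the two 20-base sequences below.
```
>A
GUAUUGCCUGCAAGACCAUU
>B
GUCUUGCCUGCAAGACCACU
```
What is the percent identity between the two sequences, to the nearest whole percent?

90%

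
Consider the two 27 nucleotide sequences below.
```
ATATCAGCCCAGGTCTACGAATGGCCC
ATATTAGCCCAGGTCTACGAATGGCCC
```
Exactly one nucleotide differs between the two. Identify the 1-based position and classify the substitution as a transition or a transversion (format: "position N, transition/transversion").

position 5, transition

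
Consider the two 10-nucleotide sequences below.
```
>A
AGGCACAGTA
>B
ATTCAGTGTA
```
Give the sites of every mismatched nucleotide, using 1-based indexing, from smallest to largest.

2, 3, 6, 7

Differences at site 2 (G→T), site 3 (G→T), site 6 (C→G), site 7 (A→T).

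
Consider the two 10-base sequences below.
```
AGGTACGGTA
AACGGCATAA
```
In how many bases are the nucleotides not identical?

Mismatches (1-based): base 2: G→A; base 3: G→C; base 4: T→G; base 5: A→G; base 7: G→A; base 8: G→T; base 9: T→A.

7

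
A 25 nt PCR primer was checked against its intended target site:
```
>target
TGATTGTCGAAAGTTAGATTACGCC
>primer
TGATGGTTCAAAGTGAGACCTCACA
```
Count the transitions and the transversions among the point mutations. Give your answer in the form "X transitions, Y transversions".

Transitions (purine↔purine or pyrimidine↔pyrimidine): 8 C→T, 19 T→C, 20 T→C, 23 G→A.
Transversions (purine↔pyrimidine): 5 T→G, 9 G→C, 15 T→G, 21 A→T, 25 C→A.

4 transitions, 5 transversions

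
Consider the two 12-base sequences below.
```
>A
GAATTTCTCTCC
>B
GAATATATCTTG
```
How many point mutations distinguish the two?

Comparing position by position, 4 positions differ: 5 (T/A), 7 (C/A), 11 (C/T), 12 (C/G).

4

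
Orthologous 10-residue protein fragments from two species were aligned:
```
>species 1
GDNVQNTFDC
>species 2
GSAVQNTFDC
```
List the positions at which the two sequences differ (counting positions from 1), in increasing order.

Scanning 1-based: 2: D/S; 3: N/A.

2, 3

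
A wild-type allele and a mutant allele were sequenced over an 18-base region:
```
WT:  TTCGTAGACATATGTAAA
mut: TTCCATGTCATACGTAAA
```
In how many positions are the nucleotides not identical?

Mismatches (1-based): position 4: G→C; position 5: T→A; position 6: A→T; position 8: A→T; position 13: T→C.

5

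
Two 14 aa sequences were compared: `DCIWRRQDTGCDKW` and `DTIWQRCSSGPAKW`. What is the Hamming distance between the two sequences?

7

Comparing position by position, 7 positions differ: 2 (C/T), 5 (R/Q), 7 (Q/C), 8 (D/S), 9 (T/S), 11 (C/P), 12 (D/A).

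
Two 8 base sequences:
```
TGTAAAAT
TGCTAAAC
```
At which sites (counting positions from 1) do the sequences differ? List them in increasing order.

3, 4, 8

Scanning 1-based: 3: T/C; 4: A/T; 8: T/C.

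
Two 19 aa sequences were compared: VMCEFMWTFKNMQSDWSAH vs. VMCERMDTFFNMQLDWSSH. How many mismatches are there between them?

5

Mismatches (1-based): residue 5: F→R; residue 7: W→D; residue 10: K→F; residue 14: S→L; residue 18: A→S.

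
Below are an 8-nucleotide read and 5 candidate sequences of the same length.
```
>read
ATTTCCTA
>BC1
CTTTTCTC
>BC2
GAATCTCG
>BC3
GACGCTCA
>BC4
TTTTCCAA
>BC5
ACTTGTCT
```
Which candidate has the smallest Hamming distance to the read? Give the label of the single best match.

BC1 differs at 3 positions; BC2 differs at 6 positions; BC3 differs at 6 positions; BC4 differs at 2 positions; BC5 differs at 5 positions. The closest is BC4.

BC4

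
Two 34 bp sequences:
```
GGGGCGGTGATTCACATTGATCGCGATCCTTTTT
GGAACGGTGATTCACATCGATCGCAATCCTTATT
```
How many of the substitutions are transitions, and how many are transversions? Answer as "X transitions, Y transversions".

Transitions (purine↔purine or pyrimidine↔pyrimidine): 3 G→A, 4 G→A, 18 T→C, 25 G→A.
Transversions (purine↔pyrimidine): 32 T→A.

4 transitions, 1 transversion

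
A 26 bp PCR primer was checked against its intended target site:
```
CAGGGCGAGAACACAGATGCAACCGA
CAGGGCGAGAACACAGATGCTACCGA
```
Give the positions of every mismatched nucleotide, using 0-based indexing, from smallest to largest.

Scanning 0-based: 20: A/T.

20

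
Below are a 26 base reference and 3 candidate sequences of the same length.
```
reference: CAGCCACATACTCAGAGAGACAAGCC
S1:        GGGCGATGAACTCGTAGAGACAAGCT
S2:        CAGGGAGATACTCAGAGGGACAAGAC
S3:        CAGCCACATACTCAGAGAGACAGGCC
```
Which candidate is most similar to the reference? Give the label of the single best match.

S3

Hamming distances to reference — S1: 9; S2: 5; S3: 1.
Smallest is S3 with 1 mismatch.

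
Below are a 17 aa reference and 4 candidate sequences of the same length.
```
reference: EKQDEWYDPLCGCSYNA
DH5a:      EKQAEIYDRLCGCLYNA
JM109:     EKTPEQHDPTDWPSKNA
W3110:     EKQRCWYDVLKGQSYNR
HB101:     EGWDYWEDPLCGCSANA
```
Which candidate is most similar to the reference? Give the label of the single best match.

Hamming distances to reference — DH5a: 4; JM109: 9; W3110: 6; HB101: 5.
Smallest is DH5a with 4 mismatches.

DH5a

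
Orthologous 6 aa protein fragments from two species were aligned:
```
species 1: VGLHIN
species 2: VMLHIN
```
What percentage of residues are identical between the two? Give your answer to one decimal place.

83.3%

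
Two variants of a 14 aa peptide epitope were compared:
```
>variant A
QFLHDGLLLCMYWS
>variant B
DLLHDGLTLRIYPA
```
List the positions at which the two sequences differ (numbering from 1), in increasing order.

1, 2, 8, 10, 11, 13, 14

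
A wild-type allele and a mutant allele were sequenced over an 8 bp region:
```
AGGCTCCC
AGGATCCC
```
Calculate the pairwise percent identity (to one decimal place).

87.5%

Mismatch at position 4 (1-based): 1 of 8.
Identical positions: 7/8 = 87.5% → 87.5%.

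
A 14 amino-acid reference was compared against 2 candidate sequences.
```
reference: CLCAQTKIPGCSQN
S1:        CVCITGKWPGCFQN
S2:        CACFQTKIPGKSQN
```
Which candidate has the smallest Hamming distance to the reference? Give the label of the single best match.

S2

Hamming distances to reference — S1: 6; S2: 3.
Smallest is S2 with 3 mismatches.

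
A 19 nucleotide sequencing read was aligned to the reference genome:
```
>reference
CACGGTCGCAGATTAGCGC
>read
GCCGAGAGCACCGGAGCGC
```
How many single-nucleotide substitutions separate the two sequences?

9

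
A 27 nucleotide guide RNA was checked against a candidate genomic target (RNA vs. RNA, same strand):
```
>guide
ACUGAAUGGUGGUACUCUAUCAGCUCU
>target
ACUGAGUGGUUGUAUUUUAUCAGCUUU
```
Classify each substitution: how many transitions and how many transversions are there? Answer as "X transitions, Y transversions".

4 transitions, 1 transversion

Mismatches (1-based):
site 6: A→G (purine→purine, transition)
site 11: G→U (purine→pyrimidine, transversion)
site 15: C→U (pyrimidine→pyrimidine, transition)
site 17: C→U (pyrimidine→pyrimidine, transition)
site 26: C→U (pyrimidine→pyrimidine, transition)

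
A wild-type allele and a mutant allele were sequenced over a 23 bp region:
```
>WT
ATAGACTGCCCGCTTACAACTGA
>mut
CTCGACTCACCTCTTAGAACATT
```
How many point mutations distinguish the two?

9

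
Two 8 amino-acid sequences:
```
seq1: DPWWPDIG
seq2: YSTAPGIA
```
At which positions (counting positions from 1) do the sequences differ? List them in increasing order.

1, 2, 3, 4, 6, 8

Scanning 1-based: 1: D/Y; 2: P/S; 3: W/T; 4: W/A; 6: D/G; 8: G/A.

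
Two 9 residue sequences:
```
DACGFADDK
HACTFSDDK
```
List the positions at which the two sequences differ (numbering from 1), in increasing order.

Scanning 1-based: 1: D/H; 4: G/T; 6: A/S.

1, 4, 6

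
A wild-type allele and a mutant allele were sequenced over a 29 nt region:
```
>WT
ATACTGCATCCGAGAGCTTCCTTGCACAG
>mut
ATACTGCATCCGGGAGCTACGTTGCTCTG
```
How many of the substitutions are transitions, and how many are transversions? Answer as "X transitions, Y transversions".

Transitions (purine↔purine or pyrimidine↔pyrimidine): 13 A→G.
Transversions (purine↔pyrimidine): 19 T→A, 21 C→G, 26 A→T, 28 A→T.

1 transition, 4 transversions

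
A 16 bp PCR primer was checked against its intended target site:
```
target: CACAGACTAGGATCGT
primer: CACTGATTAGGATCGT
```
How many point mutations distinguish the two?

2

Mismatches (1-based): base 4: A→T; base 7: C→T.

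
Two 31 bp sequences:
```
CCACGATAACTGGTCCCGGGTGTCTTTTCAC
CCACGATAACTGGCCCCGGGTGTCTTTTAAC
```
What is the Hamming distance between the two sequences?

2

The sequences differ at positions 14, 29 (1-based) — 2 in total.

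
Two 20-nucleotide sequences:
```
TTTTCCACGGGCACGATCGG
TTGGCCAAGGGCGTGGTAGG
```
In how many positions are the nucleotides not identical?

7

Mismatches (1-based): position 3: T→G; position 4: T→G; position 8: C→A; position 13: A→G; position 14: C→T; position 16: A→G; position 18: C→A.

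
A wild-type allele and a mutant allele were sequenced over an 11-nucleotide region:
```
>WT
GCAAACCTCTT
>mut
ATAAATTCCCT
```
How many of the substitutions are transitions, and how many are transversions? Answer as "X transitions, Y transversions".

Mismatches (1-based):
base 1: G→A (purine→purine, transition)
base 2: C→T (pyrimidine→pyrimidine, transition)
base 6: C→T (pyrimidine→pyrimidine, transition)
base 7: C→T (pyrimidine→pyrimidine, transition)
base 8: T→C (pyrimidine→pyrimidine, transition)
base 10: T→C (pyrimidine→pyrimidine, transition)

6 transitions, 0 transversions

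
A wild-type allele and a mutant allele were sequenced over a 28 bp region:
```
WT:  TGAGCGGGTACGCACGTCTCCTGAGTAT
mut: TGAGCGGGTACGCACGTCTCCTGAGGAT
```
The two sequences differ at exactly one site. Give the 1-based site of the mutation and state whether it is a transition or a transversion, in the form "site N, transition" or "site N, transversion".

site 26, transversion

The sequences differ only at site 26: T→G (pyrimidine→purine), a transversion.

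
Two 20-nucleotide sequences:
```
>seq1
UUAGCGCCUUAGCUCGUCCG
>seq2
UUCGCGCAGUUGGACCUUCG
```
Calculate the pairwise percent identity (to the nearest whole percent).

Mismatches at positions 3, 8, 9, 11, 13, 14, 16, 18 (1-based): 8 of 20.
Identical positions: 12/20 = 60% → 60%.

60%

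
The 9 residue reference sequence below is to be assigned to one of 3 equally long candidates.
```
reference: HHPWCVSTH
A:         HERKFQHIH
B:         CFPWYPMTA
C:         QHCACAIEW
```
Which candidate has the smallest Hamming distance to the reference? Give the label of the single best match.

B

A differs at 7 residues; B differs at 6 residues; C differs at 7 residues. The closest is B.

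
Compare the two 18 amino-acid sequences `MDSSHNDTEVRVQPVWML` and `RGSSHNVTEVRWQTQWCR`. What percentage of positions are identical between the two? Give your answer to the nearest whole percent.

56%

Mismatches at positions 1, 2, 7, 12, 14, 15, 17, 18 (1-based): 8 of 18.
Identical positions: 10/18 = 55.56% → 56%.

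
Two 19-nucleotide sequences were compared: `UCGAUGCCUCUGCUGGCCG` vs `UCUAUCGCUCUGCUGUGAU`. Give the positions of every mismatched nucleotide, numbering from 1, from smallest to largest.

3, 6, 7, 16, 17, 18, 19

Differences at position 3 (G→U), position 6 (G→C), position 7 (C→G), position 16 (G→U), position 17 (C→G), position 18 (C→A), position 19 (G→U).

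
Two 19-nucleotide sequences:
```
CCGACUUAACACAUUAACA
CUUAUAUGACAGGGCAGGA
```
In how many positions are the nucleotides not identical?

11

Comparing position by position, 11 positions differ: 2 (C/U), 3 (G/U), 5 (C/U), 6 (U/A), 8 (A/G), 12 (C/G), 13 (A/G), 14 (U/G), 15 (U/C), 17 (A/G), 18 (C/G).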